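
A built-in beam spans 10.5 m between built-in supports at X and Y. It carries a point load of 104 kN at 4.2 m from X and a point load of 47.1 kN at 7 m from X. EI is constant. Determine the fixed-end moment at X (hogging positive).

Take the two fixed-end moments M_X, M_Y as redundants; the released structure is the simple span XY.
End rotations of the released simple span under the applied load (×1/EI):
  at X: point load 104 at a = 4.2: Pab(L + b)/(6LEI) = 733.8/EI
  at Y: point load 104 at a = 4.2: Pab(L + a)/(6LEI) = 642.1/EI
  at X: point load 47.1 at a = 7: Pab(L + b)/(6LEI) = 256.4/EI
  at Y: point load 47.1 at a = 7: Pab(L + a)/(6LEI) = 320.5/EI
  θ_X0 = 990.3/EI,  θ_Y0 = 962.6/EI
Flexibility coefficients: a unit moment at one end gives L/(3EI) there and L/(6EI) at the far end, so f₁₁ = f₂₂ = 3.5/EI and f₁₂ = f₂₁ = 1.75/EI.
Compatibility — zero rotation at each built-in end:
  3.5 M_X + 1.75 M_Y = 990.3
  1.75 M_X + 3.5 M_Y = 962.6
Solving the pair gives M_X = 193.9 kN·m and M_Y = 178.1 kN·m (hogging).

M_X = 193.9 kN·m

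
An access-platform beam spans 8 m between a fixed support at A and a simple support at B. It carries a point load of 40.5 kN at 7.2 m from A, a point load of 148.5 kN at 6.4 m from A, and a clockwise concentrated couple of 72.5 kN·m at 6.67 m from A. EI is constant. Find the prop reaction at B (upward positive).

Release the roller at B. Primary structure: cantilever fixed at A.
Primary-structure tip deflection at B by superposition:
  point load 40.5 at a = 7.2: Pa²(3L − a)/(6EI) = 5879/EI
  point load 148.5 at a = 6.4: Pa²(3L − a)/(6EI) = 17842/EI
  clockwise couple 72.5 at a = 6.67: M₀a(2L − a)/(2EI) = 2256/EI
  δ_0 = 25977/EI
Flexibility coefficient — unit upward force at B: δ_{BB} = L³/(3EI) = 170.7/EI.
Compatibility at B: δ_0 − R_B·δ_{BB} = 0, so R_B = 25977/170.7 = 152.2 kN.

R_B = 152.2 kN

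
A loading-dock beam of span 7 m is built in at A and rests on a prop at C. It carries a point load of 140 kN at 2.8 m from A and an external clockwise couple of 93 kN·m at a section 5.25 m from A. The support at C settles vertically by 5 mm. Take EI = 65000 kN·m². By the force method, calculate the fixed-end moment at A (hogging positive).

Choose R_C as the redundant. The primary structure is the cantilever fixed at A.
Free-end deflection of the primary structure under the applied loading (downward +):
  point load 140 at a = 2.8: Pa²(3L − a)/(6EI) = 3329/EI
  clockwise couple 93 at a = 5.25: M₀a(2L − a)/(2EI) = 2136/EI
  δ_0 = 5465/EI
Tip deflection under a unit load at C: L³/(3EI) = 114.3/EI.
With EI = 65000 kN·m²: δ_0 = 0.084084 m and δ_{CC} = 0.001759 m/kN.
Compatibility — the beam at C must follow the support down by 0.005 m: δ_0 − R_C·δ_{CC} = 0.005, so R_C = (0.084084 − 0.005)/0.001759 = 44.96 kN.
Moment equilibrium about A: M_A = Σ(load moments about A) − R_C·L = 485 − 44.96×7 = 170.3 kN·m.

M_A = 170.3 kN·m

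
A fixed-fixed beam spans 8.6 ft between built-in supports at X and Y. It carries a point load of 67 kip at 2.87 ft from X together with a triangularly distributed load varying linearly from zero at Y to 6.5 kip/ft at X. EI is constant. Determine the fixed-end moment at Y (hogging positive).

Release both end moments; the primary structure is a simply-supported span XY with redundants M_X and M_Y.
End rotations of the released simple span under the applied load (×1/EI):
  at X: point load 67 at a = 2.87: Pab(L + b)/(6LEI) = 306/EI
  at Y: point load 67 at a = 2.87: Pab(L + a)/(6LEI) = 244.9/EI
  at X: triangular load, peak 6.5: w₀L³/(45EI) = 91.87/EI
  at Y: triangular load, peak 6.5: 7w₀L³/(360EI) = 80.39/EI
  θ_X0 = 397.9/EI,  θ_Y0 = 325.3/EI
Flexibility coefficients: a unit moment at one end gives L/(3EI) there and L/(6EI) at the far end, so f₁₁ = f₂₂ = 2.867/EI and f₁₂ = f₂₁ = 1.433/EI.
Compatibility — zero rotation at each built-in end:
  2.867 M_X + 1.433 M_Y = 397.9
  1.433 M_X + 2.867 M_Y = 325.3
Solving the pair gives M_X = 109.4 kip·ft and M_Y = 58.78 kip·ft (hogging).

M_Y = 58.78 kip·ft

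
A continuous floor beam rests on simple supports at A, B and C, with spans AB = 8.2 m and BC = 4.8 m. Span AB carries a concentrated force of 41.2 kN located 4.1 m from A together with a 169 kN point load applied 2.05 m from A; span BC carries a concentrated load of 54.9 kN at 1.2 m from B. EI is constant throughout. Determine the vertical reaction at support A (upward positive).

Insert a hinge at B; M_B is the redundant, and each span becomes simply supported.
Discontinuity in slope at B on the released structure — sum the simple-span end rotations:
  span AB: point load 41.2 at a = 4.1: Pab(L + a)/(6LEI) = 173.1/EI
  span AB: point load 169 at a = 2.05: Pab(L + a)/(6LEI) = 443.9/EI
  span BC: point load 54.9 at a = 1.2: Pab(L + b)/(6LEI) = 69.17/EI
  relative rotation θ_0 = (617 + 69.17)/EI = 686.2/EI
A unit hogging moment at B produces rotation L₁/(3EI) + L₂/(3EI) = 4.333/EI.
Slope continuity at B: θ_0 = M_B·4.333/EI, so M_B = 686.2/4.333 = 158.4 kN·m (hogging).
Span AB, ΣM about A with M_B applied at B: R_B^{AB}·8.2 = 515.4 + 158.4, so R_B^{AB} = 82.16 kN and R_A = 210.2 − 82.16 = 128 kN.

R_A = 128 kN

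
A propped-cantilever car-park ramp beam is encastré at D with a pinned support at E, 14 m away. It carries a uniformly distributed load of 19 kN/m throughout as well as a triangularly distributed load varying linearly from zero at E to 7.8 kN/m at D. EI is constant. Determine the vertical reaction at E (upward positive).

Take the reaction at E as the redundant and release it; the primary structure is a cantilever fixed at D.
Downward deflection at the released point E due to the loads:
  UDL 19: wL⁴/(8EI) = 91238/EI
  triangular load, peak 7.8 at the fixed end: w₀L⁴/(30EI) = 9988/EI
  δ_0 = 101226/EI
Flexibility coefficient — unit upward force at E: δ_{EE} = L³/(3EI) = 914.7/EI.
Compatibility at E: δ_0 − R_E·δ_{EE} = 0, so R_E = 101226/914.7 = 110.7 kN.

R_E = 110.7 kN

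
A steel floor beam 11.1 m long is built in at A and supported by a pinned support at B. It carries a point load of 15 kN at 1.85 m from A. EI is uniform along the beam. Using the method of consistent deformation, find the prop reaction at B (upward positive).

R_B = 0.5903 kN

Remove the prop at B; the released (primary) structure is a cantilever built in at A.
Free-end deflection of the primary structure under the applied loading (downward +):
  point load 15 at a = 1.85: Pa²(3L − a)/(6EI) = 269.1/EI
Tip deflection under a unit load at B: L³/(3EI) = 455.9/EI.
Compatibility at B: δ_0 − R_B·δ_{BB} = 0, so R_B = 269.1/455.9 = 0.5903 kN.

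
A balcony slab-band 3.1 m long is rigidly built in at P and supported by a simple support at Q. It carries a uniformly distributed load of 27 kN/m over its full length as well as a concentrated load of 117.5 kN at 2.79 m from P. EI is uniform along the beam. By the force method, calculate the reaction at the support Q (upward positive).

R_Q = 131.3 kN

Choose R_Q as the redundant. The primary structure is the cantilever fixed at P.
Primary-structure tip deflection at Q by superposition:
  UDL 27: wL⁴/(8EI) = 311.7/EI
  point load 117.5 at a = 2.79: Pa²(3L − a)/(6EI) = 992.4/EI
  δ_0 = 1304/EI
Flexibility coefficient — unit upward force at Q: δ_{QQ} = L³/(3EI) = 9.93/EI.
The prop prevents deflection at Q: R_Q = δ_0/δ_{QQ} = 1304/9.93 = 131.3 kN.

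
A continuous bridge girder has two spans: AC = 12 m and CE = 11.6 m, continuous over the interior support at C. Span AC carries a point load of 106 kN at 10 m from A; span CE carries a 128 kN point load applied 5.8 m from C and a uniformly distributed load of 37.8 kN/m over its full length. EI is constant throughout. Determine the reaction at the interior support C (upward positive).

Release continuity at C by inserting a hinge; the redundant is the internal moment M_C. The primary structure is two simply-supported spans AC and CE.
End slopes at the hinge C, treating each span as simply supported:
  span AC: point load 106 at a = 10: Pab(L + a)/(6LEI) = 647.8/EI
  span CE: point load 128 at a = 5.8: Pab(L + b)/(6LEI) = 1076/EI
  span CE: UDL 37.8: wL³/(24EI) = 2458/EI
  relative rotation θ_0 = (647.8 + 3535)/EI = 4183/EI
A unit hogging moment at C produces rotation L₁/(3EI) + L₂/(3EI) = 7.867/EI.
Compatibility: M_C·(L₁+L₂)/(3EI) = θ_0, giving M_C = 531.7 kN·m (hogging).
Span AC, ΣM about A with M_C applied at C: R_C^{AC}·12 = 1060 + 531.7, so R_C^{AC} = 132.6 kN and R_A = 106 − 132.6 = -26.64 kN.
Span CE, ΣM about E: R_C^{CE}·11.6 = 3286 + 531.7, so R_C^{CE} = 329.1 kN and R_E = 566.5 − 329.1 = 237.4 kN.
R_C = 132.6 + 329.1 = 461.7 kN.

R_C = 461.7 kN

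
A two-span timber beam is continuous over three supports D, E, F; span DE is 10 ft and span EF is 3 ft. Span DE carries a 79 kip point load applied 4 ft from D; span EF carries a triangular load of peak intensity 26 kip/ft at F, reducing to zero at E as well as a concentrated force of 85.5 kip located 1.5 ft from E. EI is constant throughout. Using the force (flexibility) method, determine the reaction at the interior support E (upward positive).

R_E = 137.8 kip

Release continuity at E by inserting a hinge; the redundant is the internal moment M_E. The primary structure is two simply-supported spans DE and EF.
End slopes at the hinge E, treating each span as simply supported:
  span DE: point load 79 at a = 4: Pab(L + a)/(6LEI) = 442.4/EI
  span EF: triangular load, peak 26: 7w₀L³/(360EI) = 13.65/EI
  span EF: point load 85.5 at a = 1.5: Pab(L + b)/(6LEI) = 48.09/EI
  relative rotation θ_0 = (442.4 + 61.74)/EI = 504.1/EI
A unit hogging moment at E produces rotation L₁/(3EI) + L₂/(3EI) = 4.333/EI.
Compatibility: M_E·(L₁+L₂)/(3EI) = θ_0, giving M_E = 116.3 kip·ft (hogging).
Span DE, ΣM about D with M_E applied at E: R_E^{DE}·10 = 316 + 116.3, so R_E^{DE} = 43.23 kip and R_D = 79 − 43.23 = 35.77 kip.
Span EF, ΣM about F: R_E^{EF}·3 = 167.2 + 116.3, so R_E^{EF} = 94.53 kip and R_F = 124.5 − 94.53 = 29.97 kip.
R_E = 43.23 + 94.53 = 137.8 kip.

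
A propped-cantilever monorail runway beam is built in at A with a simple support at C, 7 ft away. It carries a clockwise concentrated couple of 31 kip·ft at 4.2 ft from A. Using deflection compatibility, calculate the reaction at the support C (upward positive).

Choose R_C as the redundant. The primary structure is the cantilever fixed at A.
Free-end deflection of the primary structure under the applied loading (downward +):
  clockwise couple 31 at a = 4.2: M₀a(2L − a)/(2EI) = 638/EI
Flexibility coefficient — unit upward force at C: δ_{CC} = L³/(3EI) = 114.3/EI.
The prop prevents deflection at C: R_C = δ_0/δ_{CC} = 638/114.3 = 5.58 kip.

R_C = 5.58 kip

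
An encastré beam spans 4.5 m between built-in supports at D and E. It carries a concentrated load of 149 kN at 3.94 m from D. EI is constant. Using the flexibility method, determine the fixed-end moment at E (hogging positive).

M_E = 63.96 kN·m

Release both end moments; the primary structure is a simply-supported span DE with redundants M_D and M_E.
On the primary (simply-supported) span, the end slopes from the loading are:
  at D: point load 149 at a = 3.94: Pab(L + b)/(6LEI) = 61.61/EI
  at E: point load 149 at a = 3.94: Pab(L + a)/(6LEI) = 102.8/EI
  θ_D0 = 61.61/EI,  θ_E0 = 102.8/EI
Flexibility coefficients: a unit moment at one end gives L/(3EI) there and L/(6EI) at the far end, so f₁₁ = f₂₂ = 1.5/EI and f₁₂ = f₂₁ = 0.75/EI.
Compatibility — zero rotation at each built-in end:
  1.5 M_D + 0.75 M_E = 61.61
  0.75 M_D + 1.5 M_E = 102.8
Solving the pair gives M_D = 9.091 kN·m and M_E = 63.96 kN·m (hogging).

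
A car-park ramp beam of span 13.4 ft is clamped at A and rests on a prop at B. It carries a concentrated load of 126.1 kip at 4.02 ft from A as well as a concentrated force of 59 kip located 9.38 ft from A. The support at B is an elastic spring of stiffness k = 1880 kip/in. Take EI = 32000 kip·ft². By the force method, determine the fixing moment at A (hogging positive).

M_A = 410.7 kip·ft

Choose R_B as the redundant. The primary structure is the cantilever fixed at A.
Free-end deflection of the primary structure under the applied loading (downward +):
  point load 126.1 at a = 4.02: Pa²(3L − a)/(6EI) = 12288/EI
  point load 59 at a = 9.38: Pa²(3L − a)/(6EI) = 26665/EI
  δ_0 = 38953/EI
Tip deflection under a unit load at B: L³/(3EI) = 802/EI.
With EI = 32000 kip·ft²: δ_0 = 1.2173 ft and δ_{BB} = 0.025064 ft/kip.
Compatibility — the spring shortens by R_B/k under the reaction it provides: δ_0 − R_B·δ_{BB} = R_B/k. With 1/k = 1/(1880×12) ft/kip = 0.000044 ft/kip, R_B = δ_0 / (δ_{BB} + 1/k) = 1.2173 / (0.025064 + 0.000044) = 48.48 kip.
Moment equilibrium about A: M_A = Σ(load moments about A) − R_B·L = 1060 − 48.48×13.4 = 410.7 kip·ft.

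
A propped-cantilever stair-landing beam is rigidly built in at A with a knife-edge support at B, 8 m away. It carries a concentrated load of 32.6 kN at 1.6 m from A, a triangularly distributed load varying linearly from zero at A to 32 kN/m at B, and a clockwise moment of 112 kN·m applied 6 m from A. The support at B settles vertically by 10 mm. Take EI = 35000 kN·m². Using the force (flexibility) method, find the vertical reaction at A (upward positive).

Release the roller at B. Primary structure: cantilever fixed at A.
Deflection at B on the released cantilever, summing each load's contribution:
  point load 32.6 at a = 1.6: Pa²(3L − a)/(6EI) = 311.6/EI
  triangular load, peak 32 at the free end: 11w₀L⁴/(120EI) = 12015/EI
  clockwise couple 112 at a = 6: M₀a(2L − a)/(2EI) = 3360/EI
  δ_0 = 15687/EI
Flexibility coefficient — unit upward force at B: δ_{BB} = L³/(3EI) = 170.7/EI.
With EI = 35000 kN·m²: δ_0 = 0.44819 m and δ_{BB} = 0.004876 m/kN.
Compatibility — the beam at B must follow the support down by 0.01 m: δ_0 − R_B·δ_{BB} = 0.01, so R_B = (0.44819 − 0.01)/0.004876 = 89.86 kN.
Vertical equilibrium: R_A = ΣP − R_B = 160.6 − 89.86 = 70.74 kN.

R_A = 70.74 kN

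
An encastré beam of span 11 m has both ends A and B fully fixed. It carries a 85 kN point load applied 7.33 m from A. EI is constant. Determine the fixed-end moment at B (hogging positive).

Take the two fixed-end moments M_A, M_B as redundants; the released structure is the simple span AB.
End rotations of the released simple span under the applied load (×1/EI):
  at A: point load 85 at a = 7.33: Pab(L + b)/(6LEI) = 508.2/EI
  at B: point load 85 at a = 7.33: Pab(L + a)/(6LEI) = 635/EI
  θ_A0 = 508.2/EI,  θ_B0 = 635/EI
Flexibility coefficients: a unit moment at one end gives L/(3EI) there and L/(6EI) at the far end, so f₁₁ = f₂₂ = 3.667/EI and f₁₂ = f₂₁ = 1.833/EI.
Compatibility — zero rotation at each built-in end:
  3.667 M_A + 1.833 M_B = 508.2
  1.833 M_A + 3.667 M_B = 635
Solving the pair gives M_A = 69.35 kN·m and M_B = 138.5 kN·m (hogging).

M_B = 138.5 kN·m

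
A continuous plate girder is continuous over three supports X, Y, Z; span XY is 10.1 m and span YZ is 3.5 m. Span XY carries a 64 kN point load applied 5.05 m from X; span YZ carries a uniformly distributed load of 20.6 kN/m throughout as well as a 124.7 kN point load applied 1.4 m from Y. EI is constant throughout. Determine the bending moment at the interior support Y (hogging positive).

M_Y = 119.7 kN·m

Take M_Y as the redundant. Released structure: two simple spans XY and YZ with a hinge at Y.
Discontinuity in slope at Y on the released structure — sum the simple-span end rotations:
  span XY: point load 64 at a = 5.05: Pab(L + a)/(6LEI) = 408/EI
  span YZ: UDL 20.6: wL³/(24EI) = 36.8/EI
  span YZ: point load 124.7 at a = 1.4: Pab(L + b)/(6LEI) = 97.76/EI
  relative rotation θ_0 = (408 + 134.6)/EI = 542.6/EI
A unit hogging moment at Y produces rotation L₁/(3EI) + L₂/(3EI) = 4.533/EI.
Slope continuity at Y: θ_0 = M_Y·4.533/EI, so M_Y = 542.6/4.533 = 119.7 kN·m (hogging).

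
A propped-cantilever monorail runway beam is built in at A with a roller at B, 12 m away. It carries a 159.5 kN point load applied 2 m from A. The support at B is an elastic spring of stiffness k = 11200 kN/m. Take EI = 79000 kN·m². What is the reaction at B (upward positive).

R_B = 6.201 kN

Choose R_B as the redundant. The primary structure is the cantilever fixed at A.
Primary-structure tip deflection at B by superposition:
  point load 159.5 at a = 2: Pa²(3L − a)/(6EI) = 3615/EI
Tip deflection under a unit load at B: L³/(3EI) = 576/EI.
With EI = 79000 kN·m²: δ_0 = 0.045764 m and δ_{BB} = 0.007291 m/kN.
Compatibility — the spring shortens by R_B/k under the reaction it provides: δ_0 − R_B·δ_{BB} = R_B/k. With 1/k = 0.000089 m/kN, R_B = δ_0 / (δ_{BB} + 1/k) = 0.045764 / (0.007291 + 0.000089) = 6.201 kN.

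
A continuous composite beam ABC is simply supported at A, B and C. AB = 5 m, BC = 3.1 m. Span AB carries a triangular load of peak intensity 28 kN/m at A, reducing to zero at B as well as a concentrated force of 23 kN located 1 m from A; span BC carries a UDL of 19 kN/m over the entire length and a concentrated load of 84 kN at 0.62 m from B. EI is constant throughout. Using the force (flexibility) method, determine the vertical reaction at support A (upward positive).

R_A = 54.05 kN

Take M_B as the redundant. Released structure: two simple spans AB and BC with a hinge at B.
Discontinuity in slope at B on the released structure — sum the simple-span end rotations:
  span AB: triangular load, peak 28: 7w₀L³/(360EI) = 68.06/EI
  span AB: point load 23 at a = 1: Pab(L + a)/(6LEI) = 18.4/EI
  span BC: UDL 19: wL³/(24EI) = 23.58/EI
  span BC: point load 84 at a = 0.62: Pab(L + b)/(6LEI) = 38.75/EI
  relative rotation θ_0 = (86.46 + 62.33)/EI = 148.8/EI
A unit hogging moment at B produces rotation L₁/(3EI) + L₂/(3EI) = 2.7/EI.
Slope continuity at B: θ_0 = M_B·2.7/EI, so M_B = 148.8/2.7 = 55.11 kN·m (hogging).
Span AB, ΣM about A with M_B applied at B: R_B^{AB}·5 = 139.7 + 55.11, so R_B^{AB} = 38.95 kN and R_A = 93 − 38.95 = 54.05 kN.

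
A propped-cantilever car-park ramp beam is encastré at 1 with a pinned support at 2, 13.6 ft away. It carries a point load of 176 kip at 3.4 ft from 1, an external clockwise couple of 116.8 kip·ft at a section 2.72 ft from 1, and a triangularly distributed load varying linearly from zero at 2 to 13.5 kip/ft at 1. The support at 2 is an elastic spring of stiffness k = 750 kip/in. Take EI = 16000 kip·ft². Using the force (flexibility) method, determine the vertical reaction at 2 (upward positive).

Remove the prop at 2; the released (primary) structure is a cantilever built in at 1.
Primary-structure tip deflection at 2 by superposition:
  point load 176 at a = 3.4: Pa²(3L − a)/(6EI) = 12682/EI
  clockwise couple 116.8 at a = 2.72: M₀a(2L − a)/(2EI) = 3889/EI
  triangular load, peak 13.5 at the fixed end: w₀L⁴/(30EI) = 15395/EI
  δ_0 = 31965/EI
Flexibility coefficient — unit upward force at 2: δ_{22} = L³/(3EI) = 838.5/EI.
With EI = 16000 kip·ft²: δ_0 = 1.9978 ft and δ_{22} = 0.052405 ft/kip.
Compatibility — the spring shortens by R_2/k under the reaction it provides: δ_0 − R_2·δ_{22} = R_2/k. With 1/k = 1/(750×12) ft/kip = 0.000111 ft/kip, R_2 = δ_0 / (δ_{22} + 1/k) = 1.9978 / (0.052405 + 0.000111) = 38.04 kip.

R_2 = 38.04 kip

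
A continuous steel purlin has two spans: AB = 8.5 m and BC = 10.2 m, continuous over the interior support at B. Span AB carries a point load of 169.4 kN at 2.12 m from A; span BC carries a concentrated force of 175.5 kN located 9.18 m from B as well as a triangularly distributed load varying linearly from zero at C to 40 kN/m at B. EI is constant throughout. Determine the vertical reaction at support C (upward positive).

Take M_B as the redundant. Released structure: two simple spans AB and BC with a hinge at B.
Discontinuity in slope at B on the released structure — sum the simple-span end rotations:
  span AB: point load 169.4 at a = 2.12: Pab(L + a)/(6LEI) = 477.1/EI
  span BC: point load 175.5 at a = 9.18: Pab(L + b)/(6LEI) = 301.3/EI
  span BC: triangular load, peak 40: w₀L³/(45EI) = 943.3/EI
  relative rotation θ_0 = (477.1 + 1245)/EI = 1722/EI
A unit hogging moment at B produces rotation L₁/(3EI) + L₂/(3EI) = 6.233/EI.
Compatibility: M_B·(L₁+L₂)/(3EI) = θ_0, giving M_B = 276.2 kN·m (hogging).
Span BC, ΣM about C: R_B^{BC}·10.2 = 1566 + 276.2, so R_B^{BC} = 180.6 kN and R_C = 379.5 − 180.6 = 198.9 kN.

R_C = 198.9 kN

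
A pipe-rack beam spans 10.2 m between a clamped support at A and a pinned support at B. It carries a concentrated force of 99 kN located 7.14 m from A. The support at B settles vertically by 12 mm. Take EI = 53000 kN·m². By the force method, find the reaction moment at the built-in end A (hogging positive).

Release the roller at B. Primary structure: cantilever fixed at A.
Downward deflection at the released point B due to the loads:
  point load 99 at a = 7.14: Pa²(3L − a)/(6EI) = 19734/EI
Flexibility coefficient — unit upward force at B: δ_{BB} = L³/(3EI) = 353.7/EI.
With EI = 53000 kN·m²: δ_0 = 0.37233 m and δ_{BB} = 0.006674 m/kN.
Compatibility — the beam at B must follow the support down by 0.012 m: δ_0 − R_B·δ_{BB} = 0.012, so R_B = (0.37233 − 0.012)/0.006674 = 53.99 kN.
Moment equilibrium about A: M_A = Σ(load moments about A) − R_B·L = 706.9 − 53.99×10.2 = 156.2 kN·m.

M_A = 156.2 kN·m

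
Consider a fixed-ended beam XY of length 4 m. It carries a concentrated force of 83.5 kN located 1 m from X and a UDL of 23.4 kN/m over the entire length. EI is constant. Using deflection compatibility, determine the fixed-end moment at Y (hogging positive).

Release both end moments; the primary structure is a simply-supported span XY with redundants M_X and M_Y.
End rotations of the released simple span under the applied load (×1/EI):
  at X: point load 83.5 at a = 1: Pab(L + b)/(6LEI) = 73.06/EI
  at Y: point load 83.5 at a = 1: Pab(L + a)/(6LEI) = 52.19/EI
  at X: UDL 23.4: wL³/(24EI) = 62.4/EI
  at Y: UDL 23.4: wL³/(24EI) = 62.4/EI
  θ_X0 = 135.5/EI,  θ_Y0 = 114.6/EI
Flexibility coefficients: a unit moment at one end gives L/(3EI) there and L/(6EI) at the far end, so f₁₁ = f₂₂ = 1.333/EI and f₁₂ = f₂₁ = 0.6667/EI.
Compatibility — zero rotation at each built-in end:
  1.333 M_X + 0.6667 M_Y = 135.5
  0.6667 M_X + 1.333 M_Y = 114.6
Solving the pair gives M_X = 78.17 kN·m and M_Y = 46.86 kN·m (hogging).

M_Y = 46.86 kN·m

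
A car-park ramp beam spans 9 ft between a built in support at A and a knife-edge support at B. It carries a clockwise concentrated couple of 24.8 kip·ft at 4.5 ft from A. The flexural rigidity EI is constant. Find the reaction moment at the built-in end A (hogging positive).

M_A = -3.1 kip·ft

Remove the prop at B; the released (primary) structure is a cantilever built in at A.
Downward deflection at the released point B due to the loads:
  clockwise couple 24.8 at a = 4.5: M₀a(2L − a)/(2EI) = 753.3/EI
Flexibility coefficient — unit upward force at B: δ_{BB} = L³/(3EI) = 243/EI.
The prop prevents deflection at B: R_B = δ_0/δ_{BB} = 753.3/243 = 3.1 kip.
Moment equilibrium about A: M_A = Σ(load moments about A) − R_B·L = 24.8 − 3.1×9 = -3.1 kip·ft.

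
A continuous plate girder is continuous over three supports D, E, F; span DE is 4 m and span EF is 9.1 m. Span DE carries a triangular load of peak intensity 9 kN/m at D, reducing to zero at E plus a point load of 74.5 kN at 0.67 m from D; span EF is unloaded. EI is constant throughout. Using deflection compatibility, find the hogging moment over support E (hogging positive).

M_E = 9.972 kN·m

Insert a hinge at E; M_E is the redundant, and each span becomes simply supported.
Discontinuity in slope at E on the released structure — sum the simple-span end rotations:
  span DE: triangular load, peak 9: 7w₀L³/(360EI) = 11.2/EI
  span DE: point load 74.5 at a = 0.67: Pab(L + a)/(6LEI) = 32.34/EI
  relative rotation θ_0 = (43.54 + 0)/EI = 43.54/EI
A unit hogging moment at E produces rotation L₁/(3EI) + L₂/(3EI) = 4.367/EI.
Compatibility: M_E·(L₁+L₂)/(3EI) = θ_0, giving M_E = 9.972 kN·m (hogging).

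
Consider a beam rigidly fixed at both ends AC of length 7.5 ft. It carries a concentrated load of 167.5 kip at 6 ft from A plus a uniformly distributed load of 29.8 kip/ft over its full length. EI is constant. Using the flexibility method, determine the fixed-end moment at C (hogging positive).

M_C = 300.5 kip·ft

Release both end moments; the primary structure is a simply-supported span AC with redundants M_A and M_C.
End rotations of the released simple span under the applied load (×1/EI):
  at A: point load 167.5 at a = 6: Pab(L + b)/(6LEI) = 301.5/EI
  at C: point load 167.5 at a = 6: Pab(L + a)/(6LEI) = 452.2/EI
  at A: UDL 29.8: wL³/(24EI) = 523.8/EI
  at C: UDL 29.8: wL³/(24EI) = 523.8/EI
  θ_A0 = 825.3/EI,  θ_C0 = 976.1/EI
Flexibility coefficients: a unit moment at one end gives L/(3EI) there and L/(6EI) at the far end, so f₁₁ = f₂₂ = 2.5/EI and f₁₂ = f₂₁ = 1.25/EI.
Compatibility — zero rotation at each built-in end:
  2.5 M_A + 1.25 M_C = 825.3
  1.25 M_A + 2.5 M_C = 976.1
Solving the pair gives M_A = 179.9 kip·ft and M_C = 300.5 kip·ft (hogging).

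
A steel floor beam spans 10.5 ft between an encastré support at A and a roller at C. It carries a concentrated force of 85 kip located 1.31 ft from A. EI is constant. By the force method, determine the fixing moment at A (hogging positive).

Take the reaction at C as the redundant and release it; the primary structure is a cantilever fixed at A.
Free-end deflection of the primary structure under the applied loading (downward +):
  point load 85 at a = 1.31: Pa²(3L − a)/(6EI) = 734/EI
Tip deflection under a unit load at C: L³/(3EI) = 385.9/EI.
Compatibility at C: δ_0 − R_C·δ_{CC} = 0, so R_C = 734/385.9 = 1.902 kip.
Moment equilibrium about A: M_A = Σ(load moments about A) − R_C·L = 111.3 − 1.902×10.5 = 91.38 kip·ft.

M_A = 91.38 kip·ft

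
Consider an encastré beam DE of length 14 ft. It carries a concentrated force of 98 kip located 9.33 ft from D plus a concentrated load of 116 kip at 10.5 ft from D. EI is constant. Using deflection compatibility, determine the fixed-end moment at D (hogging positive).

Release both end moments; the primary structure is a simply-supported span DE with redundants M_D and M_E.
Simple-span end rotations at D and E under the given loads:
  at D: point load 98 at a = 9.33: Pab(L + b)/(6LEI) = 949.1/EI
  at E: point load 98 at a = 9.33: Pab(L + a)/(6LEI) = 1186/EI
  at D: point load 116 at a = 10.5: Pab(L + b)/(6LEI) = 888.1/EI
  at E: point load 116 at a = 10.5: Pab(L + a)/(6LEI) = 1243/EI
  θ_D0 = 1837/EI,  θ_E0 = 2429/EI
Flexibility coefficients: a unit moment at one end gives L/(3EI) there and L/(6EI) at the far end, so f₁₁ = f₂₂ = 4.667/EI and f₁₂ = f₂₁ = 2.333/EI.
Compatibility — zero rotation at each built-in end:
  4.667 M_D + 2.333 M_E = 1837
  2.333 M_D + 4.667 M_E = 2429
Solving the pair gives M_D = 177.9 kip·ft and M_E = 431.6 kip·ft (hogging).

M_D = 177.9 kip·ft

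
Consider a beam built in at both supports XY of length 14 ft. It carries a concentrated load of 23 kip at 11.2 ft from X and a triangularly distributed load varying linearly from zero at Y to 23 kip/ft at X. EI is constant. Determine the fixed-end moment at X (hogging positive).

Release both end moments; the primary structure is a simply-supported span XY with redundants M_X and M_Y.
End rotations of the released simple span under the applied load (×1/EI):
  at X: point load 23 at a = 11.2: Pab(L + b)/(6LEI) = 144.3/EI
  at Y: point load 23 at a = 11.2: Pab(L + a)/(6LEI) = 216.4/EI
  at X: triangular load, peak 23: w₀L³/(45EI) = 1402/EI
  at Y: triangular load, peak 23: 7w₀L³/(360EI) = 1227/EI
  θ_X0 = 1547/EI,  θ_Y0 = 1444/EI
Flexibility coefficients: a unit moment at one end gives L/(3EI) there and L/(6EI) at the far end, so f₁₁ = f₂₂ = 4.667/EI and f₁₂ = f₂₁ = 2.333/EI.
Compatibility — zero rotation at each built-in end:
  4.667 M_X + 2.333 M_Y = 1547
  2.333 M_X + 4.667 M_Y = 1444
Solving the pair gives M_X = 235.7 kip·ft and M_Y = 191.5 kip·ft (hogging).

M_X = 235.7 kip·ft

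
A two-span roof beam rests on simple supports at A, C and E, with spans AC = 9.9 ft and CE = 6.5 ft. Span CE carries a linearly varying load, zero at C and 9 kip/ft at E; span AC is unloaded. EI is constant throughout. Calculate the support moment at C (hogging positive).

Release continuity at C by inserting a hinge; the redundant is the internal moment M_C. The primary structure is two simply-supported spans AC and CE.
Discontinuity in slope at C on the released structure — sum the simple-span end rotations:
  span CE: triangular load, peak 9: 7w₀L³/(360EI) = 48.06/EI
  relative rotation θ_0 = (0 + 48.06)/EI = 48.06/EI
A unit hogging moment at C produces rotation L₁/(3EI) + L₂/(3EI) = 5.467/EI.
Compatibility: M_C·(L₁+L₂)/(3EI) = θ_0, giving M_C = 8.791 kip·ft (hogging).

M_C = 8.791 kip·ft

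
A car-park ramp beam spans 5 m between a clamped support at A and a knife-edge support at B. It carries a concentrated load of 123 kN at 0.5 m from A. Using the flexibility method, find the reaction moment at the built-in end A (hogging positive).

M_A = 52.58 kN·m

Take the reaction at B as the redundant and release it; the primary structure is a cantilever fixed at A.
Primary-structure tip deflection at B by superposition:
  point load 123 at a = 0.5: Pa²(3L − a)/(6EI) = 74.31/EI
Flexibility coefficient — unit upward force at B: δ_{BB} = L³/(3EI) = 41.67/EI.
The prop prevents deflection at B: R_B = δ_0/δ_{BB} = 74.31/41.67 = 1.784 kN.
Moment equilibrium about A: M_A = Σ(load moments about A) − R_B·L = 61.5 − 1.784×5 = 52.58 kN·m.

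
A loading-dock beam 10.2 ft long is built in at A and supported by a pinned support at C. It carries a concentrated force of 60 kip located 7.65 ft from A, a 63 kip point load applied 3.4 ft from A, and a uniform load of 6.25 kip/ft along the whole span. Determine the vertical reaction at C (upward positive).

R_C = 71.21 kip

Choose R_C as the redundant. The primary structure is the cantilever fixed at A.
Deflection at C on the released cantilever, summing each load's contribution:
  point load 60 at a = 7.65: Pa²(3L − a)/(6EI) = 13431/EI
  point load 63 at a = 3.4: Pa²(3L − a)/(6EI) = 3302/EI
  UDL 6.25: wL⁴/(8EI) = 8457/EI
  δ_0 = 25189/EI
Flexibility coefficient — unit upward force at C: δ_{CC} = L³/(3EI) = 353.7/EI.
The prop prevents deflection at C: R_C = δ_0/δ_{CC} = 25189/353.7 = 71.21 kip.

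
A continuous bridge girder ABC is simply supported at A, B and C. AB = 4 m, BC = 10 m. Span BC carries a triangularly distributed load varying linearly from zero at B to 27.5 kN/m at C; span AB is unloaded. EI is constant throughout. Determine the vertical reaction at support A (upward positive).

R_A = -28.65 kN

Take M_B as the redundant. Released structure: two simple spans AB and BC with a hinge at B.
Discontinuity in slope at B on the released structure — sum the simple-span end rotations:
  span BC: triangular load, peak 27.5: 7w₀L³/(360EI) = 534.7/EI
  relative rotation θ_0 = (0 + 534.7)/EI = 534.7/EI
A unit hogging moment at B produces rotation L₁/(3EI) + L₂/(3EI) = 4.667/EI.
Slope continuity at B: θ_0 = M_B·4.667/EI, so M_B = 534.7/4.667 = 114.6 kN·m (hogging).
Span AB, ΣM about A with M_B applied at B: R_B^{AB}·4 = 0 + 114.6, so R_B^{AB} = 28.65 kN and R_A = 0 − 28.65 = -28.65 kN.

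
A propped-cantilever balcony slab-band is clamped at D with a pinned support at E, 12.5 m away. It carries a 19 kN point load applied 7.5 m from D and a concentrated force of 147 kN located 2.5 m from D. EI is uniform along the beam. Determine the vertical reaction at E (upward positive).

R_E = 16.44 kN

Choose R_E as the redundant. The primary structure is the cantilever fixed at D.
Downward deflection at the released point E due to the loads:
  point load 19 at a = 7.5: Pa²(3L − a)/(6EI) = 5344/EI
  point load 147 at a = 2.5: Pa²(3L − a)/(6EI) = 5359/EI
  δ_0 = 10703/EI
Flexibility coefficient — unit upward force at E: δ_{EE} = L³/(3EI) = 651/EI.
Compatibility at E: δ_0 − R_E·δ_{EE} = 0, so R_E = 10703/651 = 16.44 kN.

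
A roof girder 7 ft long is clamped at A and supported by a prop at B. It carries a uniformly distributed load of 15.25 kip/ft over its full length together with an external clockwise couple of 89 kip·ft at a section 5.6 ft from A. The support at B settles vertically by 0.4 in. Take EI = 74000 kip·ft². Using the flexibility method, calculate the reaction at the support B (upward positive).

R_B = 36.77 kip

Take the reaction at B as the redundant and release it; the primary structure is a cantilever fixed at A.
Downward deflection at the released point B due to the loads:
  UDL 15.25: wL⁴/(8EI) = 4577/EI
  clockwise couple 89 at a = 5.6: M₀a(2L − a)/(2EI) = 2093/EI
  δ_0 = 6670/EI
Tip deflection under a unit load at B: L³/(3EI) = 114.3/EI.
With EI = 74000 kip·ft²: δ_0 = 0.090138 ft and δ_{BB} = 0.001545 ft/kip.
Compatibility — the beam at B must follow the support down by 0.03333 ft: δ_0 − R_B·δ_{BB} = 0.03333, so R_B = (0.090138 − 0.03333)/0.001545 = 36.77 kip.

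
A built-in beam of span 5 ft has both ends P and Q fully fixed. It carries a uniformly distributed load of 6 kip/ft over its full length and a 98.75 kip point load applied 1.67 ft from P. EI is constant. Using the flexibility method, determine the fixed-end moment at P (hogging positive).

M_P = 85.65 kip·ft

Release both end moments; the primary structure is a simply-supported span PQ with redundants M_P and M_Q.
End rotations of the released simple span under the applied load (×1/EI):
  at P: UDL 6: wL³/(24EI) = 31.25/EI
  at Q: UDL 6: wL³/(24EI) = 31.25/EI
  at P: point load 98.75 at a = 1.67: Pab(L + b)/(6LEI) = 152.5/EI
  at Q: point load 98.75 at a = 1.67: Pab(L + a)/(6LEI) = 122.1/EI
  θ_P0 = 183.7/EI,  θ_Q0 = 153.3/EI
Flexibility coefficients: a unit moment at one end gives L/(3EI) there and L/(6EI) at the far end, so f₁₁ = f₂₂ = 1.667/EI and f₁₂ = f₂₁ = 0.8333/EI.
Compatibility — zero rotation at each built-in end:
  1.667 M_P + 0.8333 M_Q = 183.7
  0.8333 M_P + 1.667 M_Q = 153.3
Solving the pair gives M_P = 85.65 kip·ft and M_Q = 49.18 kip·ft (hogging).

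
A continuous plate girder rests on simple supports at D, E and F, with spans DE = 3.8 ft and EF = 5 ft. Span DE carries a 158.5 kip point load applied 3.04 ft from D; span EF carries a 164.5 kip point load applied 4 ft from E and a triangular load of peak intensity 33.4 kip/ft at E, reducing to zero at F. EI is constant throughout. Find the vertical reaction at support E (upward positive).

Take M_E as the redundant. Released structure: two simple spans DE and EF with a hinge at E.
Discontinuity in slope at E on the released structure — sum the simple-span end rotations:
  span DE: point load 158.5 at a = 3.04: Pab(L + a)/(6LEI) = 109.9/EI
  span EF: point load 164.5 at a = 4: Pab(L + b)/(6LEI) = 131.6/EI
  span EF: triangular load, peak 33.4: w₀L³/(45EI) = 92.78/EI
  relative rotation θ_0 = (109.9 + 224.4)/EI = 334.2/EI
A unit hogging moment at E produces rotation L₁/(3EI) + L₂/(3EI) = 2.933/EI.
Slope continuity at E: θ_0 = M_E·2.933/EI, so M_E = 334.2/2.933 = 113.9 kip·ft (hogging).
Span DE, ΣM about D with M_E applied at E: R_E^{DE}·3.8 = 481.8 + 113.9, so R_E^{DE} = 156.8 kip and R_D = 158.5 − 156.8 = 1.715 kip.
Span EF, ΣM about F: R_E^{EF}·5 = 442.8 + 113.9, so R_E^{EF} = 111.4 kip and R_F = 248 − 111.4 = 136.6 kip.
R_E = 156.8 + 111.4 = 268.1 kip.

R_E = 268.1 kip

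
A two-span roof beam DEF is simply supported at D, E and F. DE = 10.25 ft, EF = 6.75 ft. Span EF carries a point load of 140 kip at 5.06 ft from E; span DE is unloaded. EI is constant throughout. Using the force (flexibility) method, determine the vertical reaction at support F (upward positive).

Release continuity at E by inserting a hinge; the redundant is the internal moment M_E. The primary structure is two simply-supported spans DE and EF.
Discontinuity in slope at E on the released structure — sum the simple-span end rotations:
  span EF: point load 140 at a = 5.06: Pab(L + b)/(6LEI) = 249.5/EI
  relative rotation θ_0 = (0 + 249.5)/EI = 249.5/EI
A unit hogging moment at E produces rotation L₁/(3EI) + L₂/(3EI) = 5.667/EI.
Slope continuity at E: θ_0 = M_E·5.667/EI, so M_E = 249.5/5.667 = 44.03 kip·ft (hogging).
Span EF, ΣM about F: R_E^{EF}·6.75 = 236.6 + 44.03, so R_E^{EF} = 41.57 kip and R_F = 140 − 41.57 = 98.43 kip.

R_F = 98.43 kip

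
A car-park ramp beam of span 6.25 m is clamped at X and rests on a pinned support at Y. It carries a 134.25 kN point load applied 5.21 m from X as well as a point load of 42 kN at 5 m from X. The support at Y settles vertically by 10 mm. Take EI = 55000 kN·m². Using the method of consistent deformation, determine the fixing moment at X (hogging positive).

M_X = 135.3 kN·m

Release the roller at Y. Primary structure: cantilever fixed at X.
Downward deflection at the released point Y due to the loads:
  point load 134.25 at a = 5.21: Pa²(3L − a)/(6EI) = 8224/EI
  point load 42 at a = 5: Pa²(3L − a)/(6EI) = 2406/EI
  δ_0 = 10630/EI
Tip deflection under a unit load at Y: L³/(3EI) = 81.38/EI.
With EI = 55000 kN·m²: δ_0 = 0.19327 m and δ_{YY} = 0.00148 m/kN.
Compatibility — the beam at Y must follow the support down by 0.01 m: δ_0 − R_Y·δ_{YY} = 0.01, so R_Y = (0.19327 − 0.01)/0.00148 = 123.9 kN.
Moment equilibrium about X: M_X = Σ(load moments about X) − R_Y·L = 909.4 − 123.9×6.25 = 135.3 kN·m.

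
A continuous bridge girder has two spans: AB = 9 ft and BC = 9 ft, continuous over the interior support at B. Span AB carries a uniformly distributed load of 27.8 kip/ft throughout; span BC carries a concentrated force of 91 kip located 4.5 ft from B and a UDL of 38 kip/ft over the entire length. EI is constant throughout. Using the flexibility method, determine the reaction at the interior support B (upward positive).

Take M_B as the redundant. Released structure: two simple spans AB and BC with a hinge at B.
End slopes at the hinge B, treating each span as simply supported:
  span AB: UDL 27.8: wL³/(24EI) = 844.4/EI
  span BC: point load 91 at a = 4.5: Pab(L + b)/(6LEI) = 460.7/EI
  span BC: UDL 38: wL³/(24EI) = 1154/EI
  relative rotation θ_0 = (844.4 + 1615)/EI = 2459/EI
A unit hogging moment at B produces rotation L₁/(3EI) + L₂/(3EI) = 6/EI.
Slope continuity at B: θ_0 = M_B·6/EI, so M_B = 2459/6 = 409.9 kip·ft (hogging).
Span AB, ΣM about A with M_B applied at B: R_B^{AB}·9 = 1126 + 409.9, so R_B^{AB} = 170.6 kip and R_A = 250.2 − 170.6 = 79.56 kip.
Span BC, ΣM about C: R_B^{BC}·9 = 1948 + 409.9, so R_B^{BC} = 262 kip and R_C = 433 − 262 = 171 kip.
R_B = 170.6 + 262 = 432.7 kip.

R_B = 432.7 kip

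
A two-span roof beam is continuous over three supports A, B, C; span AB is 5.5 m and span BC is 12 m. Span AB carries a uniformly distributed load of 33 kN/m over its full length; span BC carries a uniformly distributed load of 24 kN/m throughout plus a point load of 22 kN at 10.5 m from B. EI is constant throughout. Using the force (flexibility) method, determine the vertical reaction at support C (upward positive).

R_C = 134.4 kN

Take M_B as the redundant. Released structure: two simple spans AB and BC with a hinge at B.
End slopes at the hinge B, treating each span as simply supported:
  span AB: UDL 33: wL³/(24EI) = 228.8/EI
  span BC: UDL 24: wL³/(24EI) = 1728/EI
  span BC: point load 22 at a = 10.5: Pab(L + b)/(6LEI) = 64.97/EI
  relative rotation θ_0 = (228.8 + 1793)/EI = 2022/EI
A unit hogging moment at B produces rotation L₁/(3EI) + L₂/(3EI) = 5.833/EI.
Slope continuity at B: θ_0 = M_B·5.833/EI, so M_B = 2022/5.833 = 346.6 kN·m (hogging).
Span BC, ΣM about C: R_B^{BC}·12 = 1761 + 346.6, so R_B^{BC} = 175.6 kN and R_C = 310 − 175.6 = 134.4 kN.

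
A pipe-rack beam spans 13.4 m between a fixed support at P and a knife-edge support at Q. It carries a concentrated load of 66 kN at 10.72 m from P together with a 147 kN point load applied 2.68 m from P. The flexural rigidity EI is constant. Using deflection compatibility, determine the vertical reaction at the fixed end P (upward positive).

Remove the prop at Q; the released (primary) structure is a cantilever built in at P.
Downward deflection at the released point Q due to the loads:
  point load 66 at a = 10.72: Pa²(3L − a)/(6EI) = 37266/EI
  point load 147 at a = 2.68: Pa²(3L − a)/(6EI) = 6602/EI
  δ_0 = 43868/EI
Flexibility coefficient — unit upward force at Q: δ_{QQ} = L³/(3EI) = 802/EI.
The prop prevents deflection at Q: R_Q = δ_0/δ_{QQ} = 43868/802 = 54.7 kN.
Vertical equilibrium: R_P = ΣP − R_Q = 213 − 54.7 = 158.3 kN.

R_P = 158.3 kN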